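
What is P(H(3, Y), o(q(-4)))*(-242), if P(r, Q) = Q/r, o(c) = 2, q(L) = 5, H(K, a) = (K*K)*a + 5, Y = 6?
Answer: -484/59 ≈ -8.2034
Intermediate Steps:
H(K, a) = 5 + a*K² (H(K, a) = K²*a + 5 = a*K² + 5 = 5 + a*K²)
P(H(3, Y), o(q(-4)))*(-242) = (2/(5 + 6*3²))*(-242) = (2/(5 + 6*9))*(-242) = (2/(5 + 54))*(-242) = (2/59)*(-242) = -484/59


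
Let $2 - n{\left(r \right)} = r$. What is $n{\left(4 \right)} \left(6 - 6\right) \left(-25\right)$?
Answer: $0$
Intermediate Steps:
$n{\left(r \right)} = 2 - r$
$n{\left(4 \right)} \left(6 - 6\right) \left(-25\right) = \left(2 - 4\right) \left(6 - 6\right) \left(-25\right) = \left(2 - 4\right) 0 \left(-25\right) = \left(-2\right) 0 \left(-25\right) = 0 \left(-25\right) = 0$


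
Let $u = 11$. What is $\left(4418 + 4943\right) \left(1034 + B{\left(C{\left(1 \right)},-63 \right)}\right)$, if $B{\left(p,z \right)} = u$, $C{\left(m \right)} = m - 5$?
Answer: $9782245$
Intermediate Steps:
$C{\left(m \right)} = -5 + m$
$B{\left(p,z \right)} = 11$
$\left(4418 + 4943\right) \left(1034 + B{\left(C{\left(1 \right)},-63 \right)}\right) = \left(4418 + 4943\right) \left(1034 + 11\right) = 9361 \cdot 1045 = 9782245$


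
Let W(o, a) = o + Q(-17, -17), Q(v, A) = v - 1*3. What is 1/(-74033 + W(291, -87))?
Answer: -1/73762 ≈ -1.3557e-5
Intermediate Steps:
Q(v, A) = -3 + v (Q(v, A) = v - 3 = -3 + v)
W(o, a) = -20 + o (W(o, a) = o + (-3 - 17) = o - 20 = -20 + o)
1/(-74033 + W(291, -87)) = 1/(-74033 + (-20 + 291)) = 1/(-74033 + 271) = 1/(-73762) = -1/73762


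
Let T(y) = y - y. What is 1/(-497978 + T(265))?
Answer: -1/497978 ≈ -2.0081e-6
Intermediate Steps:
T(y) = 0
1/(-497978 + T(265)) = 1/(-497978 + 0) = 1/(-497978) = -1/497978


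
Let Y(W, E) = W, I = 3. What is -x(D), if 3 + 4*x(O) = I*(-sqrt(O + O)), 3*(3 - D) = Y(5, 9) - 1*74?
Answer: 3/4 + 3*sqrt(13)/2 ≈ 6.1583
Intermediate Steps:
D = 26 (D = 3 - (5 - 1*74)/3 = 3 - (5 - 74)/3 = 3 - 1/3*(-69) = 3 + 23 = 26)
x(O) = -3/4 - 3*sqrt(2)*sqrt(O)/4 (x(O) = -3/4 + (3*(-sqrt(O + O)))/4 = -3/4 + (3*(-sqrt(2*O)))/4 = -3/4 + (3*(-sqrt(2)*sqrt(O)))/4 = -3/4 + (-3*sqrt(2)*sqrt(O))/4 = -3/4 - 3*sqrt(2)*sqrt(O)/4)
-x(D) = -(-3/4 - 3*sqrt(2)*sqrt(26)/4) = -(-3/4 - 3*sqrt(13)/2) = 3/4 + 3*sqrt(13)/2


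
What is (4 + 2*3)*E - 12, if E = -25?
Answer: -262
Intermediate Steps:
(4 + 2*3)*E - 12 = (4 + 2*3)*(-25) - 12 = (4 + 6)*(-25) - 12 = 10*(-25) - 12 = -250 - 12 = -262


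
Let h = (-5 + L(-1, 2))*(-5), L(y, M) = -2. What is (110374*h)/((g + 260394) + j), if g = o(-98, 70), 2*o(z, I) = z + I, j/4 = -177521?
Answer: -1931545/224852 ≈ -8.5903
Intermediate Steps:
j = -710084 (j = 4*(-177521) = -710084)
o(z, I) = I/2 + z/2 (o(z, I) = (z + I)/2 = (I + z)/2 = I/2 + z/2)
g = -14 (g = (1/2)*70 + (1/2)*(-98) = 35 - 49 = -14)
h = 35 (h = (-5 - 2)*(-5) = -7*(-5) = 35)
(110374*h)/((g + 260394) + j) = (110374*35)/((-14 + 260394) - 710084) = 3863090/(260380 - 710084) = 3863090/(-449704) = 3863090*(-1/449704) = -1931545/224852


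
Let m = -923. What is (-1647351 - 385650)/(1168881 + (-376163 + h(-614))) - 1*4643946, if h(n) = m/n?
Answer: -2260348039954764/486729775 ≈ -4.6440e+6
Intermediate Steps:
h(n) = -923/n
(-1647351 - 385650)/(1168881 + (-376163 + h(-614))) - 1*4643946 = (-1647351 - 385650)/(1168881 + (-376163 - 923/(-614))) - 1*4643946 = -2033001/(1168881 + (-376163 - 923*(-1/614))) - 4643946 = -2033001/(1168881 + (-376163 + 923/614)) - 4643946 = -2033001/(1168881 - 230963159/614) - 4643946 = -2033001/486729775/614 - 4643946 = -2033001*614/486729775 - 4643946 = -1248262614/486729775 - 4643946 = -2260348039954764/486729775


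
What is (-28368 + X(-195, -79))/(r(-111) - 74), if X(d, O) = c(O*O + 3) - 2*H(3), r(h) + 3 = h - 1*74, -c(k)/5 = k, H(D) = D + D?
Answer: 29800/131 ≈ 227.48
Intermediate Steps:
H(D) = 2*D
c(k) = -5*k
r(h) = -77 + h (r(h) = -3 + (h - 1*74) = -3 + (h - 74) = -3 + (-74 + h) = -77 + h)
X(d, O) = -27 - 5*O² (X(d, O) = -5*(O*O + 3) - 4*3 = -5*(O² + 3) - 2*6 = -5*(3 + O²) - 12 = (-15 - 5*O²) - 12 = -27 - 5*O²)
(-28368 + X(-195, -79))/(r(-111) - 74) = (-28368 + (-27 - 5*(-79)²))/((-77 - 111) - 74) = (-28368 + (-27 - 5*6241))/(-188 - 74) = (-28368 + (-27 - 31205))/(-262) = (-28368 - 31232)*(-1/262) = -59600*(-1/262) = 29800/131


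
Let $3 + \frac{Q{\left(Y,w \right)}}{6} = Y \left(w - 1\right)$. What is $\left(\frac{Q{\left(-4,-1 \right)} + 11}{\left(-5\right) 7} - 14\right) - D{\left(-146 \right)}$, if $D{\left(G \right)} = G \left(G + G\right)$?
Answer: $- \frac{1492651}{35} \approx -42647.0$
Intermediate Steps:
$Q{\left(Y,w \right)} = -18 + 6 Y \left(-1 + w\right)$ ($Q{\left(Y,w \right)} = -18 + 6 Y \left(w - 1\right) = -18 + 6 Y \left(-1 + w\right)$)
$D{\left(G \right)} = 2 G^{2}$ ($D{\left(G \right)} = G 2 G = 2 G^{2}$)
$\left(\frac{Q{\left(-4,-1 \right)} + 11}{\left(-5\right) 7} - 14\right) - D{\left(-146 \right)} = \left(\frac{\left(-18 - -24 + 6 \left(-4\right) \left(-1\right)\right) + 11}{\left(-5\right) 7} - 14\right) - 2 \left(-146\right)^{2} = \left(\frac{\left(-18 + 24 + 24\right) + 11}{-35} - 14\right) - 2 \cdot 21316 = \left(\left(30 + 11\right) \left(- \frac{1}{35}\right) - 14\right) - 42632 = \left(41 \left(- \frac{1}{35}\right) - 14\right) - 42632 = \left(- \frac{41}{35} - 14\right) - 42632 = - \frac{531}{35} - 42632 = - \frac{1492651}{35}$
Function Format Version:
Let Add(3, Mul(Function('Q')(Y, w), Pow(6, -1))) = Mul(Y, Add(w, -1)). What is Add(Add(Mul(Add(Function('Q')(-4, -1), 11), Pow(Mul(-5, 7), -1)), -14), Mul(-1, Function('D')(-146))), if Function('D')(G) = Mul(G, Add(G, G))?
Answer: Rational(-1492651, 35) ≈ -42647.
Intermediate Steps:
Function('Q')(Y, w) = Add(-18, Mul(6, Y, Add(-1, w))) (Function('Q')(Y, w) = Add(-18, Mul(6, Mul(Y, Add(w, -1)))) = Add(-18, Mul(6, Mul(Y, Add(-1, w)))) = Add(-18, Mul(6, Y, Add(-1, w))))
Function('D')(G) = Mul(2, Pow(G, 2)) (Function('D')(G) = Mul(G, Mul(2, G)) = Mul(2, Pow(G, 2)))
Add(Add(Mul(Add(Function('Q')(-4, -1), 11), Pow(Mul(-5, 7), -1)), -14), Mul(-1, Function('D')(-146))) = Add(Add(Mul(Add(Add(-18, Mul(-6, -4), Mul(6, -4, -1)), 11), Pow(Mul(-5, 7), -1)), -14), Mul(-1, Mul(2, Pow(-146, 2)))) = Add(Add(Mul(Add(Add(-18, 24, 24), 11), Pow(-35, -1)), -14), Mul(-1, Mul(2, 21316))) = Add(Add(Mul(Add(30, 11), Rational(-1, 35)), -14), Mul(-1, 42632)) = Add(Add(Mul(41, Rational(-1, 35)), -14), -42632) = Add(Add(Rational(-41, 35), -14), -42632) = Add(Rational(-531, 35), -42632) = Rational(-1492651, 35)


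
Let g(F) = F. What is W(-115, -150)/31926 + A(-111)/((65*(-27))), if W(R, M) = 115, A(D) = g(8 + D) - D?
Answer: -17861/18676710 ≈ -0.00095632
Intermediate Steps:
A(D) = 8 (A(D) = (8 + D) - D = 8)
W(-115, -150)/31926 + A(-111)/((65*(-27))) = 115/31926 + 8/((65*(-27))) = 115*(1/31926) + 8/(-1755) = 115/31926 + 8*(-1/1755) = 115/31926 - 8/1755 = -17861/18676710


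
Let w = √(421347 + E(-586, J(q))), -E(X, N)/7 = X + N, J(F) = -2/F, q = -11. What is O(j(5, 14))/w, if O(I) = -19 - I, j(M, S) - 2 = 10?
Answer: -31*√2059167/935985 ≈ -0.047527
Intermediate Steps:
j(M, S) = 12 (j(M, S) = 2 + 10 = 12)
E(X, N) = -7*N - 7*X (E(X, N) = -7*(X + N) = -7*(N + X) = -7*N - 7*X)
w = 5*√2059167/11 (w = √(421347 + (-(-14)/(-11) - 7*(-586))) = √(421347 + (-(-14)*(-1)/11 + 4102)) = √(421347 + (-7*2/11 + 4102)) = √(421347 + (-14/11 + 4102)) = √(421347 + 45108/11) = √(4679925/11) = 5*√2059167/11 ≈ 652.26)
O(j(5, 14))/w = (-19 - 1*12)/((5*√2059167/11)) = (-19 - 12)*(√2059167/935985) = -31*√2059167/935985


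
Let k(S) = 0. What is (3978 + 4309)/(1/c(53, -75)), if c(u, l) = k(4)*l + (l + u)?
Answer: -182314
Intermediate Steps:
c(u, l) = l + u (c(u, l) = 0*l + (l + u) = 0 + (l + u) = l + u)
(3978 + 4309)/(1/c(53, -75)) = (3978 + 4309)/(1/(-75 + 53)) = 8287/(1/(-22)) = 8287/(-1/22) = 8287*(-22) = -182314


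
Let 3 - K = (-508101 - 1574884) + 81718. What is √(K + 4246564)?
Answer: √6247834 ≈ 2499.6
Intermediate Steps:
K = 2001270 (K = 3 - ((-508101 - 1574884) + 81718) = 3 - (-2082985 + 81718) = 3 - 1*(-2001267) = 3 + 2001267 = 2001270)
√(K + 4246564) = √(2001270 + 4246564) = √6247834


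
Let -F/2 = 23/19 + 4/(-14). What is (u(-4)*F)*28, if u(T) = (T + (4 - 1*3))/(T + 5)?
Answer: 2952/19 ≈ 155.37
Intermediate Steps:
u(T) = (1 + T)/(5 + T) (u(T) = (T + (4 - 3))/(5 + T) = (T + 1)/(5 + T) = (1 + T)/(5 + T))
F = -246/133 (F = -2*(23/19 + 4/(-14)) = -2*(23*(1/19) + 4*(-1/14)) = -2*(23/19 - 2/7) = -2*123/133 = -246/133 ≈ -1.8496)
(u(-4)*F)*28 = (((1 - 4)/(5 - 4))*(-246/133))*28 = ((-3/1)*(-246/133))*28 = ((1*(-3))*(-246/133))*28 = -3*(-246/133)*28 = (738/133)*28 = 2952/19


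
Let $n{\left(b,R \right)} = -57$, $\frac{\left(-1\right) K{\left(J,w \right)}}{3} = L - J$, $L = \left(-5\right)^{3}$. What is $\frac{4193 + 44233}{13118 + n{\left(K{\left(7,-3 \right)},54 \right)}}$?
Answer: $\frac{48426}{13061} \approx 3.7077$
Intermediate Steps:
$L = -125$
$K{\left(J,w \right)} = 375 + 3 J$ ($K{\left(J,w \right)} = - 3 \left(-125 - J\right) = 375 + 3 J$)
$\frac{4193 + 44233}{13118 + n{\left(K{\left(7,-3 \right)},54 \right)}} = \frac{4193 + 44233}{13118 - 57} = \frac{48426}{13061}$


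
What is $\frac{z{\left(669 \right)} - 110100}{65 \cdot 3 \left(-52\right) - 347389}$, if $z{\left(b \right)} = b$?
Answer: $\frac{109431}{357529} \approx 0.30608$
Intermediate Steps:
$\frac{z{\left(669 \right)} - 110100}{65 \cdot 3 \left(-52\right) - 347389} = \frac{669 - 110100}{65 \cdot 3 \left(-52\right) - 347389} = - \frac{109431}{195 \left(-52\right) - 347389} = - \frac{109431}{-10140 - 347389} = - \frac{109431}{-357529} = \left(-109431\right) \left(- \frac{1}{357529}\right) = \frac{109431}{357529}$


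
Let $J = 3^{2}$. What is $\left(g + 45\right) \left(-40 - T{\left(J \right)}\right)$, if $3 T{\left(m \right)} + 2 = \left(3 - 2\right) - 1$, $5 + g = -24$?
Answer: $- \frac{1888}{3} \approx -629.33$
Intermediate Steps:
$g = -29$ ($g = -5 - 24 = -29$)
$J = 9$
$T{\left(m \right)} = - \frac{2}{3}$ ($T{\left(m \right)} = - \frac{2}{3} + \frac{\left(3 - 2\right) - 1}{3} = - \frac{2}{3} + \frac{1 - 1}{3} = - \frac{2}{3} + \frac{1}{3} \cdot 0 = - \frac{2}{3} + 0 = - \frac{2}{3}$)
$\left(g + 45\right) \left(-40 - T{\left(J \right)}\right) = \left(-29 + 45\right) \left(-40 - - \frac{2}{3}\right) = 16 \left(-40 + \frac{2}{3}\right) = 16 \left(- \frac{118}{3}\right) = - \frac{1888}{3}$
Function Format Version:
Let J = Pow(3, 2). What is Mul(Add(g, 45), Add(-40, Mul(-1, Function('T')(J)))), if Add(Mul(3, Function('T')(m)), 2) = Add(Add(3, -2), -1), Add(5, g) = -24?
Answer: Rational(-1888, 3) ≈ -629.33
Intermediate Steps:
g = -29 (g = Add(-5, -24) = -29)
J = 9
Function('T')(m) = Rational(-2, 3) (Function('T')(m) = Add(Rational(-2, 3), Mul(Rational(1, 3), Add(Add(3, -2), -1))) = Add(Rational(-2, 3), Mul(Rational(1, 3), Add(1, -1))) = Add(Rational(-2, 3), Mul(Rational(1, 3), 0)) = Add(Rational(-2, 3), 0) = Rational(-2, 3))
Mul(Add(g, 45), Add(-40, Mul(-1, Function('T')(J)))) = Mul(Add(-29, 45), Add(-40, Mul(-1, Rational(-2, 3)))) = Mul(16, Add(-40, Rational(2, 3))) = Mul(16, Rational(-118, 3)) = Rational(-1888, 3)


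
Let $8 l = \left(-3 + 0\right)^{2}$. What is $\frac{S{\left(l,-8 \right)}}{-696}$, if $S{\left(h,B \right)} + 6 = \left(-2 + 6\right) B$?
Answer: $\frac{19}{348} \approx 0.054598$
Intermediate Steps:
$l = \frac{9}{8}$ ($l = \frac{\left(-3 + 0\right)^{2}}{8} = \frac{\left(-3\right)^{2}}{8} = \frac{1}{8} \cdot 9 = \frac{9}{8} \approx 1.125$)
$S{\left(h,B \right)} = -6 + 4 B$ ($S{\left(h,B \right)} = -6 + \left(-2 + 6\right) B = -6 + 4 B$)
$\frac{S{\left(l,-8 \right)}}{-696} = \frac{-6 + 4 \left(-8\right)}{-696} = \left(-6 - 32\right) \left(- \frac{1}{696}\right) = \left(-38\right) \left(- \frac{1}{696}\right) = \frac{19}{348}$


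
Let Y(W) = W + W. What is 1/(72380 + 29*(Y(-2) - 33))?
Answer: 1/71307 ≈ 1.4024e-5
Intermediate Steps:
Y(W) = 2*W
1/(72380 + 29*(Y(-2) - 33)) = 1/(72380 + 29*(2*(-2) - 33)) = 1/(72380 + 29*(-4 - 33)) = 1/(72380 + 29*(-37)) = 1/(72380 - 1073) = 1/71307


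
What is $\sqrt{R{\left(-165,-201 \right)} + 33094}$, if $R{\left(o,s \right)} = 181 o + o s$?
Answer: $\sqrt{36394} \approx 190.77$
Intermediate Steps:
$\sqrt{R{\left(-165,-201 \right)} + 33094} = \sqrt{- 165 \left(181 - 201\right) + 33094} = \sqrt{\left(-165\right) \left(-20\right) + 33094} = \sqrt{3300 + 33094} = \sqrt{36394}$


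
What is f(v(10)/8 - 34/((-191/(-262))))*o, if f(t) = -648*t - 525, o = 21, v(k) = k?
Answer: 115865379/191 ≈ 6.0663e+5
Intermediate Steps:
f(t) = -525 - 648*t
f(v(10)/8 - 34/((-191/(-262))))*o = (-525 - 648*(10/8 - 34/((-191/(-262)))))*21 = (-525 - 648*(10*(1/8) - 34/((-191*(-1/262)))))*21 = (-525 - 648*(5/4 - 34/191/262))*21 = (-525 - 648*(5/4 - 34*262/191))*21 = (-525 - 648*(5/4 - 8908/191))*21 = (-525 - 648*(-34677/764))*21 = (-525 + 5617674/191)*21 = (5517399/191)*21 = 115865379/191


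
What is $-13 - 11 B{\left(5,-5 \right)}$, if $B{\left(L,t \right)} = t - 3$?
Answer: $75$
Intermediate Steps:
$B{\left(L,t \right)} = -3 + t$ ($B{\left(L,t \right)} = t - 3 = -3 + t$)
$-13 - 11 B{\left(5,-5 \right)} = -13 - 11 \left(-3 - 5\right) = -13 - -88 = -13 + 88 = 75$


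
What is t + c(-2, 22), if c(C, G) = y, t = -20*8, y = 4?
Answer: -156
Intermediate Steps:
t = -160
c(C, G) = 4
t + c(-2, 22) = -160 + 4 = -156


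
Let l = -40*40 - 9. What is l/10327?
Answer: -1609/10327 ≈ -0.15581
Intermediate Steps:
l = -1609 (l = -1600 - 9 = -1609)
l/10327 = -1609/10327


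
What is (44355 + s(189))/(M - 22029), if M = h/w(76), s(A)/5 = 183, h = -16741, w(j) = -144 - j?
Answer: -9959400/4829639 ≈ -2.0621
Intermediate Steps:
s(A) = 915 (s(A) = 5*183 = 915)
M = 16741/220 (M = -16741/(-144 - 1*76) = -16741/(-144 - 76) = -16741/(-220) = -16741*(-1/220) = 16741/220 ≈ 76.095)
(44355 + s(189))/(M - 22029) = (44355 + 915)/(16741/220 - 22029) = 45270/(-4829639/220) = 45270*(-220/4829639) = -9959400/4829639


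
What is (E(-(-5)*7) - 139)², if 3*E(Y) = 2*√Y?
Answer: 174029/9 - 556*√35/3 ≈ 18240.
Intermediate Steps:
E(Y) = 2*√Y/3 (E(Y) = (2*√Y)/3 = 2*√Y/3)
(E(-(-5)*7) - 139)² = (2*√(-(-5)*7)/3 - 139)² = (2*√(-1*(-35))/3 - 139)² = (2*√35/3 - 139)² = (-139 + 2*√35/3)²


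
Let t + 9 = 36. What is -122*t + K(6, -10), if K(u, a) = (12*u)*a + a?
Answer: -4024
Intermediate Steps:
t = 27 (t = -9 + 36 = 27)
K(u, a) = a + 12*a*u (K(u, a) = 12*a*u + a = a + 12*a*u)
-122*t + K(6, -10) = -122*27 - 10*(1 + 12*6) = -3294 - 10*(1 + 72) = -3294 - 10*73 = -3294 - 730 = -4024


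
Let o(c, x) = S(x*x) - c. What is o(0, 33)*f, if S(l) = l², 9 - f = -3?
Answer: 14231052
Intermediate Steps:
f = 12 (f = 9 - 1*(-3) = 9 + 3 = 12)
o(c, x) = x⁴ - c (o(c, x) = (x*x)² - c = (x²)² - c = x⁴ - c)
o(0, 33)*f = (33⁴ - 1*0)*12 = (1185921 + 0)*12 = 1185921*12 = 14231052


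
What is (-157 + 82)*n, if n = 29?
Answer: -2175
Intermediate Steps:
(-157 + 82)*n = (-157 + 82)*29 = -75*29 = -2175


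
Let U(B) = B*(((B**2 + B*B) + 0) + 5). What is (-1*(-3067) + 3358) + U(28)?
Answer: 50469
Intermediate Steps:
U(B) = B*(5 + 2*B**2) (U(B) = B*(((B**2 + B**2) + 0) + 5) = B*((2*B**2 + 0) + 5) = B*(2*B**2 + 5) = B*(5 + 2*B**2))
(-1*(-3067) + 3358) + U(28) = (-1*(-3067) + 3358) + 28*(5 + 2*28**2) = (3067 + 3358) + 28*(5 + 2*784) = 6425 + 28*(5 + 1568) = 6425 + 28*1573 = 6425 + 44044 = 50469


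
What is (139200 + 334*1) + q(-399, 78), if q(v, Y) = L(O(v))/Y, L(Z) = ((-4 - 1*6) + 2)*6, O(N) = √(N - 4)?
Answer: 1813934/13 ≈ 1.3953e+5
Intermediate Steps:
O(N) = √(-4 + N)
L(Z) = -48 (L(Z) = ((-4 - 6) + 2)*6 = (-10 + 2)*6 = -8*6 = -48)
q(v, Y) = -48/Y
(139200 + 334*1) + q(-399, 78) = (139200 + 334*1) - 48/78 = (139200 + 334) - 48*1/78 = 139534 - 8/13 = 1813934/13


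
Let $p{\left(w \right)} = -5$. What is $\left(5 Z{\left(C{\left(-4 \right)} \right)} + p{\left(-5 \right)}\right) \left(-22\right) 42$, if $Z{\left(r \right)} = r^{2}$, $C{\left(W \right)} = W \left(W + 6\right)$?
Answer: $-291060$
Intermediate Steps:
$C{\left(W \right)} = W \left(6 + W\right)$
$\left(5 Z{\left(C{\left(-4 \right)} \right)} + p{\left(-5 \right)}\right) \left(-22\right) 42 = \left(5 \left(- 4 \left(6 - 4\right)\right)^{2} - 5\right) \left(-22\right) 42 = \left(5 \left(\left(-4\right) 2\right)^{2} - 5\right) \left(-22\right) 42 = \left(5 \left(-8\right)^{2} - 5\right) \left(-22\right) 42 = \left(5 \cdot 64 - 5\right) \left(-22\right) 42 = \left(320 - 5\right) \left(-22\right) 42 = 315 \left(-22\right) 42 = \left(-6930\right) 42 = -291060$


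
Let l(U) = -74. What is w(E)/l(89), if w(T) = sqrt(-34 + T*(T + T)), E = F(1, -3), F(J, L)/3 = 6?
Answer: -sqrt(614)/74 ≈ -0.33485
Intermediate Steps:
F(J, L) = 18 (F(J, L) = 3*6 = 18)
E = 18
w(T) = sqrt(-34 + 2*T**2) (w(T) = sqrt(-34 + T*(2*T)) = sqrt(-34 + 2*T**2))
w(E)/l(89) = sqrt(-34 + 2*18**2)/(-74) = sqrt(-34 + 2*324)*(-1/74) = sqrt(-34 + 648)*(-1/74) = sqrt(614)*(-1/74) = -sqrt(614)/74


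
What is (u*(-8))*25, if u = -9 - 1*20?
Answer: 5800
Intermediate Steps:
u = -29 (u = -9 - 20 = -29)
(u*(-8))*25 = -29*(-8)*25 = 232*25 = 5800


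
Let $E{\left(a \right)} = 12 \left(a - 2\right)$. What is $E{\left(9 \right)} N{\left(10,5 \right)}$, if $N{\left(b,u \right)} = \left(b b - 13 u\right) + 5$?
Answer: $3360$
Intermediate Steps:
$N{\left(b,u \right)} = 5 + b^{2} - 13 u$ ($N{\left(b,u \right)} = \left(b^{2} - 13 u\right) + 5 = 5 + b^{2} - 13 u$)
$E{\left(a \right)} = -24 + 12 a$ ($E{\left(a \right)} = 12 \left(-2 + a\right) = -24 + 12 a$)
$E{\left(9 \right)} N{\left(10,5 \right)} = \left(-24 + 12 \cdot 9\right) \left(5 + 10^{2} - 65\right) = \left(-24 + 108\right) \left(5 + 100 - 65\right) = 84 \cdot 40 = 3360$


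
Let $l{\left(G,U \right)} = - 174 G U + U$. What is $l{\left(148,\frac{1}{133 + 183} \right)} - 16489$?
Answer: $- \frac{5236275}{316} \approx -16571.0$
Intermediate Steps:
$l{\left(G,U \right)} = U - 174 G U$ ($l{\left(G,U \right)} = - 174 G U + U = U - 174 G U$)
$l{\left(148,\frac{1}{133 + 183} \right)} - 16489 = \frac{1 - 25752}{133 + 183} - 16489 = \frac{1 - 25752}{316} - 16489 = \frac{1}{316} \left(-25751\right) - 16489 = - \frac{25751}{316} - 16489 = - \frac{5236275}{316}$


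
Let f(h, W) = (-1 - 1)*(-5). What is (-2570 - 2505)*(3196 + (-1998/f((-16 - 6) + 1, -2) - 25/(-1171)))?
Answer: -17806019140/1171 ≈ -1.5206e+7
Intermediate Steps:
f(h, W) = 10 (f(h, W) = -2*(-5) = 10)
(-2570 - 2505)*(3196 + (-1998/f((-16 - 6) + 1, -2) - 25/(-1171))) = (-2570 - 2505)*(3196 + (-1998/10 - 25/(-1171))) = -5075*(3196 + (-1998*1/10 - 25*(-1/1171))) = -5075*(3196 + (-999/5 + 25/1171)) = -5075*(3196 - 1169704/5855) = -5075*17542876/5855 = -17806019140/1171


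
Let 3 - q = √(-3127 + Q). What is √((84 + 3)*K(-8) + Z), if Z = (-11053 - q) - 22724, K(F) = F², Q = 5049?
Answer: √(-28212 + 31*√2) ≈ 167.83*I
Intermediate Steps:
q = 3 - 31*√2 (q = 3 - √(-3127 + 5049) = 3 - √1922 = 3 - 31*√2 ≈ -40.841)
Z = -33780 + 31*√2 (Z = (-11053 - (3 - 31*√2)) - 22724 = (-11053 + (-3 + 31*√2)) - 22724 = (-11056 + 31*√2) - 22724 = -33780 + 31*√2 ≈ -33736.)
√((84 + 3)*K(-8) + Z) = √((84 + 3)*(-8)² + (-33780 + 31*√2)) = √(87*64 + (-33780 + 31*√2)) = √(5568 + (-33780 + 31*√2)) = √(-28212 + 31*√2)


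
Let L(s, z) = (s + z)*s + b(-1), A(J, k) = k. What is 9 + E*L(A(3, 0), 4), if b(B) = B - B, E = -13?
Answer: 9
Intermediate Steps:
b(B) = 0
L(s, z) = s*(s + z) (L(s, z) = (s + z)*s + 0 = s*(s + z) + 0 = s*(s + z))
9 + E*L(A(3, 0), 4) = 9 - 0*(0 + 4) = 9 - 0*4 = 9 - 13*0 = 9 + 0 = 9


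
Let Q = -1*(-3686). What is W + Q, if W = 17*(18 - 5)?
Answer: 3907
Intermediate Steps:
W = 221 (W = 17*13 = 221)
Q = 3686
W + Q = 221 + 3686 = 3907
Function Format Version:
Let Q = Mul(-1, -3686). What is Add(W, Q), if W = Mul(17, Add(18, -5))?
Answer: 3907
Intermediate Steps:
W = 221 (W = Mul(17, 13) = 221)
Q = 3686
Add(W, Q) = Add(221, 3686) = 3907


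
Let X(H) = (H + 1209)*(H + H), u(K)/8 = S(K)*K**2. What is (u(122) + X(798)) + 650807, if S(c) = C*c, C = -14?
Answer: -199520997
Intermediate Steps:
S(c) = -14*c
u(K) = -112*K**3 (u(K) = 8*((-14*K)*K**2) = 8*(-14*K**3) = -112*K**3)
X(H) = 2*H*(1209 + H) (X(H) = (1209 + H)*(2*H) = 2*H*(1209 + H))
(u(122) + X(798)) + 650807 = (-112*122**3 + 2*798*(1209 + 798)) + 650807 = (-112*1815848 + 2*798*2007) + 650807 = (-203374976 + 3203172) + 650807 = -200171804 + 650807 = -199520997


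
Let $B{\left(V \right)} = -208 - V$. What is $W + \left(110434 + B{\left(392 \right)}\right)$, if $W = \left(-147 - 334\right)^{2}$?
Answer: $341195$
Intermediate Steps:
$W = 231361$ ($W = \left(-481\right)^{2} = 231361$)
$W + \left(110434 + B{\left(392 \right)}\right) = 231361 + \left(110434 - 600\right) = 231361 + 109834 = 341195$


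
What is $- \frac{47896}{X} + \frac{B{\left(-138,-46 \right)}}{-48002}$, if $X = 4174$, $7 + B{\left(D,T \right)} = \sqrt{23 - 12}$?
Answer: $- \frac{1149537287}{100180174} - \frac{\sqrt{11}}{48002} \approx -11.475$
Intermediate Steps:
$B{\left(D,T \right)} = -7 + \sqrt{11}$ ($B{\left(D,T \right)} = -7 + \sqrt{23 - 12} = -7 + \sqrt{11}$)
$- \frac{47896}{X} + \frac{B{\left(-138,-46 \right)}}{-48002} = - \frac{47896}{4174} + \frac{-7 + \sqrt{11}}{-48002} = \left(-47896\right) \frac{1}{4174} + \left(-7 + \sqrt{11}\right) \left(- \frac{1}{48002}\right) = - \frac{23948}{2087} + \left(\frac{7}{48002} - \frac{\sqrt{11}}{48002}\right) = - \frac{1149537287}{100180174} - \frac{\sqrt{11}}{48002}$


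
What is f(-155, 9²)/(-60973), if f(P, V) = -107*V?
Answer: 8667/60973 ≈ 0.14214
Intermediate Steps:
f(-155, 9²)/(-60973) = -107*9²/(-60973) = -107*81*(-1/60973) = -8667*(-1/60973) = 8667/60973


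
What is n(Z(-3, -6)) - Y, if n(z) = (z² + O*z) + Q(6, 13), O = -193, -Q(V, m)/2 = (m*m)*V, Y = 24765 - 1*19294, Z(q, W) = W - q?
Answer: -6911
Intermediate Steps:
Y = 5471 (Y = 24765 - 19294 = 5471)
Q(V, m) = -2*V*m² (Q(V, m) = -2*m*m*V = -2*m²*V = -2*V*m²)
n(z) = -2028 + z² - 193*z (n(z) = (z² - 193*z) - 2*6*13² = (z² - 193*z) - 2*6*169 = (z² - 193*z) - 2028 = -2028 + z² - 193*z)
n(Z(-3, -6)) - Y = (-2028 + (-6 - 1*(-3))² - 193*(-6 - 1*(-3))) - 1*5471 = (-2028 + (-6 + 3)² - 193*(-6 + 3)) - 5471 = (-2028 + (-3)² - 193*(-3)) - 5471 = (-2028 + 9 + 579) - 5471 = -1440 - 5471 = -6911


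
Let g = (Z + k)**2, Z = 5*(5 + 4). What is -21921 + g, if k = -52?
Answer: -21872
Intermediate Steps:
Z = 45 (Z = 5*9 = 45)
g = 49 (g = (45 - 52)**2 = (-7)**2 = 49)
-21921 + g = -21921 + 49 = -21872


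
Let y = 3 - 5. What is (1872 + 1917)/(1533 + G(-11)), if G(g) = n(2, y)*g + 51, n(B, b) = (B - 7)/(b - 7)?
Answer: 34101/14201 ≈ 2.4013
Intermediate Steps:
y = -2
n(B, b) = (-7 + B)/(-7 + b)
G(g) = 51 + 5*g/9 (G(g) = ((-7 + 2)/(-7 - 2))*g + 51 = (-5/(-9))*g + 51 = (-1/9*(-5))*g + 51 = 5*g/9 + 51 = 51 + 5*g/9)
(1872 + 1917)/(1533 + G(-11)) = (1872 + 1917)/(1533 + (51 + (5/9)*(-11))) = 3789/(1533 + (51 - 55/9)) = 3789/(1533 + 404/9) = 3789/(14201/9) = 3789*(9/14201) = 34101/14201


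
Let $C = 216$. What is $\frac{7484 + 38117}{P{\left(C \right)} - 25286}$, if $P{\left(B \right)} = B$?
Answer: $- \frac{45601}{25070} \approx -1.8189$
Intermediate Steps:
$\frac{7484 + 38117}{P{\left(C \right)} - 25286} = \frac{7484 + 38117}{216 - 25286} = \frac{45601}{-25070} = 45601 \left(- \frac{1}{25070}\right) = - \frac{45601}{25070}$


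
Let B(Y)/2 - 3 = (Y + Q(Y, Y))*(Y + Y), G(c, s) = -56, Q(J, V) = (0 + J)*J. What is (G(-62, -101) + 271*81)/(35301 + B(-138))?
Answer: -4379/2080161 ≈ -0.0021051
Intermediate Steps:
Q(J, V) = J² (Q(J, V) = J*J = J²)
B(Y) = 6 + 4*Y*(Y + Y²) (B(Y) = 6 + 2*((Y + Y²)*(Y + Y)) = 6 + 2*((Y + Y²)*(2*Y)) = 6 + 2*(2*Y*(Y + Y²)) = 6 + 4*Y*(Y + Y²))
(G(-62, -101) + 271*81)/(35301 + B(-138)) = (-56 + 271*81)/(35301 + (6 + 4*(-138)² + 4*(-138)³)) = (-56 + 21951)/(35301 + (6 + 4*19044 + 4*(-2628072))) = 21895/(35301 + (6 + 76176 - 10512288)) = 21895/(35301 - 10436106) = 21895/(-10400805) = 21895*(-1/10400805) = -4379/2080161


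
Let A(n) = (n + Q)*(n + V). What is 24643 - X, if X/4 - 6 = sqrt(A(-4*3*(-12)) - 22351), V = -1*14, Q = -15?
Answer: 24619 - 4*I*sqrt(5581) ≈ 24619.0 - 298.82*I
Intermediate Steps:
V = -14
A(n) = (-15 + n)*(-14 + n) (A(n) = (n - 15)*(n - 14) = (-15 + n)*(-14 + n))
X = 24 + 4*I*sqrt(5581) (X = 24 + 4*sqrt((210 + (-4*3*(-12))**2 - 29*(-4*3)*(-12)) - 22351) = 24 + 4*sqrt((210 + (-12*(-12))**2 - (-348)*(-12)) - 22351) = 24 + 4*sqrt((210 + 144**2 - 29*144) - 22351) = 24 + 4*sqrt((210 + 20736 - 4176) - 22351) = 24 + 4*sqrt(16770 - 22351) = 24 + 4*sqrt(-5581) = 24 + 4*(I*sqrt(5581)) = 24 + 4*I*sqrt(5581) ≈ 24.0 + 298.82*I)
24643 - X = 24643 - (24 + 4*I*sqrt(5581)) = 24643 + (-24 - 4*I*sqrt(5581)) = 24619 - 4*I*sqrt(5581)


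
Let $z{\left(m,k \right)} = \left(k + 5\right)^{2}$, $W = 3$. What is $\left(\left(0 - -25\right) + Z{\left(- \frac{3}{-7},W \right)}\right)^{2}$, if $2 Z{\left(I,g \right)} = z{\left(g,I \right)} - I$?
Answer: $\frac{15000129}{9604} \approx 1561.9$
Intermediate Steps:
$z{\left(m,k \right)} = \left(5 + k\right)^{2}$
$Z{\left(I,g \right)} = \frac{\left(5 + I\right)^{2}}{2} - \frac{I}{2}$ ($Z{\left(I,g \right)} = \frac{\left(5 + I\right)^{2} - I}{2} = \frac{\left(5 + I\right)^{2}}{2} - \frac{I}{2}$)
$\left(\left(0 - -25\right) + Z{\left(- \frac{3}{-7},W \right)}\right)^{2} = \left(\left(0 - -25\right) - \left(- \frac{\left(5 - \frac{3}{-7}\right)^{2}}{2} + \frac{1}{2} \left(-3\right) \frac{1}{-7}\right)\right)^{2} = \left(\left(0 + 25\right) - \left(- \frac{\left(5 - - \frac{3}{7}\right)^{2}}{2} + \frac{1}{2} \left(-3\right) \left(- \frac{1}{7}\right)\right)\right)^{2} = \left(25 + \left(\frac{\left(5 + \frac{3}{7}\right)^{2}}{2} - \frac{3}{14}\right)\right)^{2} = \left(25 - \left(\frac{3}{14} - \frac{\left(\frac{38}{7}\right)^{2}}{2}\right)\right)^{2} = \left(25 + \left(\frac{1}{2} \cdot \frac{1444}{49} - \frac{3}{14}\right)\right)^{2} = \left(25 + \left(\frac{722}{49} - \frac{3}{14}\right)\right)^{2} = \left(25 + \frac{1423}{98}\right)^{2} = \left(\frac{3873}{98}\right)^{2} = \frac{15000129}{9604}$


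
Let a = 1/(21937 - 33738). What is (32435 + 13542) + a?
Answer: 542574576/11801 ≈ 45977.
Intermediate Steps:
a = -1/11801 (a = 1/(-11801) = -1/11801 ≈ -8.4739e-5)
(32435 + 13542) + a = (32435 + 13542) - 1/11801 = 45977 - 1/11801 = 542574576/11801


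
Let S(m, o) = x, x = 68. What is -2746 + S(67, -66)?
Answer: -2678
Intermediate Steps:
S(m, o) = 68
-2746 + S(67, -66) = -2746 + 68 = -2678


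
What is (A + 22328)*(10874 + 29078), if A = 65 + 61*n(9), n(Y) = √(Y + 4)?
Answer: 894645136 + 2437072*√13 ≈ 9.0343e+8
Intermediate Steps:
n(Y) = √(4 + Y)
A = 65 + 61*√13 (A = 65 + 61*√(4 + 9) = 65 + 61*√13 ≈ 284.94)
(A + 22328)*(10874 + 29078) = ((65 + 61*√13) + 22328)*(10874 + 29078) = (22393 + 61*√13)*39952 = 894645136 + 2437072*√13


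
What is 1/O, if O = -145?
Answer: -1/145 ≈ -0.0068966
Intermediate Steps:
1/O = 1/(-145) = -1/145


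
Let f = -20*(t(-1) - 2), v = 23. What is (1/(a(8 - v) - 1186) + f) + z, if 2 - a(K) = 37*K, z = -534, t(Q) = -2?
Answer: -285567/629 ≈ -454.00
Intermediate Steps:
a(K) = 2 - 37*K
f = 80 (f = -20*(-2 - 2) = -20*(-4) = 80)
(1/(a(8 - v) - 1186) + f) + z = (1/((2 - 37*(8 - 1*23)) - 1186) + 80) - 534 = (1/((2 - 37*(8 - 23)) - 1186) + 80) - 534 = (1/((2 - 37*(-15)) - 1186) + 80) - 534 = (1/((2 + 555) - 1186) + 80) - 534 = (1/(557 - 1186) + 80) - 534 = (1/(-629) + 80) - 534 = (-1/629 + 80) - 534 = 50319/629 - 534 = -285567/629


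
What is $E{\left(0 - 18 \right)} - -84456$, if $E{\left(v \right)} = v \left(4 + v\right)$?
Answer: $84708$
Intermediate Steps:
$E{\left(0 - 18 \right)} - -84456 = \left(0 - 18\right) \left(4 + \left(0 - 18\right)\right) - -84456 = \left(0 - 18\right) \left(4 + \left(0 - 18\right)\right) + 84456 = - 18 \left(4 - 18\right) + 84456 = \left(-18\right) \left(-14\right) + 84456 = 252 + 84456 = 84708$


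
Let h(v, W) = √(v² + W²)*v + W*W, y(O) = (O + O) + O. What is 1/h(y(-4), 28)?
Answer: 49/30064 + 3*√58/30064 ≈ 0.0023898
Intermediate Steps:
y(O) = 3*O (y(O) = 2*O + O = 3*O)
h(v, W) = W² + v*√(W² + v²) (h(v, W) = √(W² + v²)*v + W² = v*√(W² + v²) + W² = W² + v*√(W² + v²))
1/h(y(-4), 28) = 1/(28² + (3*(-4))*√(28² + (3*(-4))²)) = 1/(784 - 12*√(784 + (-12)²)) = 1/(784 - 12*√(784 + 144)) = 1/(784 - 48*√58)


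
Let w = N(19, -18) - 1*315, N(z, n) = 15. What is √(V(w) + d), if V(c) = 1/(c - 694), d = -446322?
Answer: I*√440982204586/994 ≈ 668.07*I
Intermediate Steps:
w = -300 (w = 15 - 1*315 = 15 - 315 = -300)
V(c) = 1/(-694 + c)
√(V(w) + d) = √(1/(-694 - 300) - 446322) = √(1/(-994) - 446322) = √(-1/994 - 446322) = √(-443644069/994) = I*√440982204586/994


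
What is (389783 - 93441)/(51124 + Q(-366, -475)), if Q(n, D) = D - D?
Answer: 148171/25562 ≈ 5.7965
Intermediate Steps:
Q(n, D) = 0
(389783 - 93441)/(51124 + Q(-366, -475)) = (389783 - 93441)/(51124 + 0) = 296342/51124 = 296342*(1/51124) = 148171/25562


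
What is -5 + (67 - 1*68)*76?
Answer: -81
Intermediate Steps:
-5 + (67 - 1*68)*76 = -5 + (67 - 68)*76 = -5 - 1*76 = -5 - 76 = -81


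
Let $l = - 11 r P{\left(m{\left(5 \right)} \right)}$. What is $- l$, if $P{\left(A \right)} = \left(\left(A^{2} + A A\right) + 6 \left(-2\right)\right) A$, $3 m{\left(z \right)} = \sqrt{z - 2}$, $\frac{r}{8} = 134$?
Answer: $- \frac{400928 \sqrt{3}}{9} \approx -77159.0$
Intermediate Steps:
$r = 1072$ ($r = 8 \cdot 134 = 1072$)
$m{\left(z \right)} = \frac{\sqrt{-2 + z}}{3}$ ($m{\left(z \right)} = \frac{\sqrt{z - 2}}{3} = \frac{\sqrt{-2 + z}}{3}$)
$P{\left(A \right)} = A \left(-12 + 2 A^{2}\right)$ ($P{\left(A \right)} = \left(\left(A^{2} + A^{2}\right) - 12\right) A = \left(2 A^{2} - 12\right) A = \left(-12 + 2 A^{2}\right) A = A \left(-12 + 2 A^{2}\right)$)
$l = \frac{400928 \sqrt{3}}{9}$ ($l = \left(-11\right) 1072 \cdot 2 \frac{\sqrt{-2 + 5}}{3} \left(-6 + \left(\frac{\sqrt{-2 + 5}}{3}\right)^{2}\right) = - 11792 \cdot 2 \frac{\sqrt{3}}{3} \left(-6 + \left(\frac{\sqrt{3}}{3}\right)^{2}\right) = - 11792 \cdot 2 \frac{\sqrt{3}}{3} \left(-6 + \frac{1}{3}\right) = - 11792 \cdot 2 \frac{\sqrt{3}}{3} \left(- \frac{17}{3}\right) = - 11792 \left(- \frac{34 \sqrt{3}}{9}\right) = \frac{400928 \sqrt{3}}{9} \approx 77159.0$)
$- l = - \frac{400928 \sqrt{3}}{9}$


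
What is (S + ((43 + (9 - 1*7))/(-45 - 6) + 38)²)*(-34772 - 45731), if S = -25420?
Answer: 559352474157/289 ≈ 1.9355e+9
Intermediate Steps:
(S + ((43 + (9 - 1*7))/(-45 - 6) + 38)²)*(-34772 - 45731) = (-25420 + ((43 + (9 - 1*7))/(-45 - 6) + 38)²)*(-34772 - 45731) = (-25420 + ((43 + (9 - 7))/(-51) + 38)²)*(-80503) = (-25420 + ((43 + 2)*(-1/51) + 38)²)*(-80503) = (-25420 + (45*(-1/51) + 38)²)*(-80503) = (-25420 + (-15/17 + 38)²)*(-80503) = (-25420 + (631/17)²)*(-80503) = (-25420 + 398161/289)*(-80503) = -6948219/289*(-80503) = 559352474157/289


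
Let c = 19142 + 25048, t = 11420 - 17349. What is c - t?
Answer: 50119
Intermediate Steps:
t = -5929
c = 44190
c - t = 44190 - 1*(-5929) = 44190 + 5929 = 50119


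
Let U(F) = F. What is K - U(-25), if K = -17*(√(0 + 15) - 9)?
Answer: 178 - 17*√15 ≈ 112.16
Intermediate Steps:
K = 153 - 17*√15 (K = -17*(√15 - 9) = -17*(-9 + √15) = 153 - 17*√15 ≈ 87.159)
K - U(-25) = (153 - 17*√15) - 1*(-25) = (153 - 17*√15) + 25 = 178 - 17*√15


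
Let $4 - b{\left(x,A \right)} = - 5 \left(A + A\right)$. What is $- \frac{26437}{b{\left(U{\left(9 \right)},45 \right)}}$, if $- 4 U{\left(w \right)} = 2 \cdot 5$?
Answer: $- \frac{26437}{454} \approx -58.231$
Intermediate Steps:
$U{\left(w \right)} = - \frac{5}{2}$ ($U{\left(w \right)} = - \frac{2 \cdot 5}{4} = \left(- \frac{1}{4}\right) 10 = - \frac{5}{2}$)
$b{\left(x,A \right)} = 4 + 10 A$ ($b{\left(x,A \right)} = 4 - - 5 \left(A + A\right) = 4 - - 5 \cdot 2 A = 4 - - 10 A = 4 + 10 A$)
$- \frac{26437}{b{\left(U{\left(9 \right)},45 \right)}} = - \frac{26437}{4 + 10 \cdot 45} = - \frac{26437}{4 + 450} = - \frac{26437}{454}$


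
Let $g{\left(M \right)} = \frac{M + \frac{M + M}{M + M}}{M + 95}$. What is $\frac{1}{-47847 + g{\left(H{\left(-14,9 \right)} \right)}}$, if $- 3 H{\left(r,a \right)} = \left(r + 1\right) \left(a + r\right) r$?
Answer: $- \frac{1195}{57176252} \approx -2.09 \cdot 10^{-5}$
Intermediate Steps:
$H{\left(r,a \right)} = - \frac{r \left(1 + r\right) \left(a + r\right)}{3}$ ($H{\left(r,a \right)} = - \frac{\left(r + 1\right) \left(a + r\right) r}{3} = - \frac{\left(1 + r\right) \left(a + r\right) r}{3} = - \frac{r \left(1 + r\right) \left(a + r\right)}{3}$)
$g{\left(M \right)} = \frac{1 + M}{95 + M}$ ($g{\left(M \right)} = \frac{M + \frac{2 M}{2 M}}{95 + M} = \frac{M + 2 M \frac{1}{2 M}}{95 + M} = \frac{M + 1}{95 + M} = \frac{1 + M}{95 + M}$)
$\frac{1}{-47847 + g{\left(H{\left(-14,9 \right)} \right)}} = \frac{1}{-47847 + \frac{1 - - \frac{14 \left(9 - 14 + \left(-14\right)^{2} + 9 \left(-14\right)\right)}{3}}{95 - - \frac{14 \left(9 - 14 + \left(-14\right)^{2} + 9 \left(-14\right)\right)}{3}}} = \frac{1}{-47847 + \frac{1 - - \frac{14 \left(9 - 14 + 196 - 126\right)}{3}}{95 - - \frac{14 \left(9 - 14 + 196 - 126\right)}{3}}} = \frac{1}{-47847 + \frac{1 - \left(- \frac{14}{3}\right) 65}{95 - \left(- \frac{14}{3}\right) 65}} = \frac{1}{-47847 + \frac{1 + \frac{910}{3}}{95 + \frac{910}{3}}} = \frac{1}{-47847 + \frac{1}{\frac{1195}{3}} \cdot \frac{913}{3}} = \frac{1}{-47847 + \frac{3}{1195} \cdot \frac{913}{3}} = \frac{1}{-47847 + \frac{913}{1195}} = \frac{1}{- \frac{57176252}{1195}} = - \frac{1195}{57176252}$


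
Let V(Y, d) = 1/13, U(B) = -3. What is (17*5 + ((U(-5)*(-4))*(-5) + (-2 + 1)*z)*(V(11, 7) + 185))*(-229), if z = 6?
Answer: 36111239/13 ≈ 2.7778e+6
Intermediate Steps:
V(Y, d) = 1/13
(17*5 + ((U(-5)*(-4))*(-5) + (-2 + 1)*z)*(V(11, 7) + 185))*(-229) = (17*5 + (-3*(-4)*(-5) + (-2 + 1)*6)*(1/13 + 185))*(-229) = (85 + (12*(-5) - 1*6)*(2406/13))*(-229) = (85 + (-60 - 6)*(2406/13))*(-229) = (85 - 66*2406/13)*(-229) = (85 - 158796/13)*(-229) = -157691/13*(-229) = 36111239/13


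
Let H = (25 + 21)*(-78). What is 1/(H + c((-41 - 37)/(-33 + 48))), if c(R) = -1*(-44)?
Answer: -1/3544 ≈ -0.00028217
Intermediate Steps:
c(R) = 44
H = -3588 (H = 46*(-78) = -3588)
1/(H + c((-41 - 37)/(-33 + 48))) = 1/(-3588 + 44) = 1/(-3544) = -1/3544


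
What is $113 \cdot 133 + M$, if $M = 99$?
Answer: $15128$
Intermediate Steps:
$113 \cdot 133 + M = 113 \cdot 133 + 99 = 15029 + 99 = 15128$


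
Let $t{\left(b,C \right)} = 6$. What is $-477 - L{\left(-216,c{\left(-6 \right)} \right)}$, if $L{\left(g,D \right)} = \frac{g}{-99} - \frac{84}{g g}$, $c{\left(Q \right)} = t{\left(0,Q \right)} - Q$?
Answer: $- \frac{20493571}{42768} \approx -479.18$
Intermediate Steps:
$c{\left(Q \right)} = 6 - Q$
$L{\left(g,D \right)} = - \frac{84}{g^{2}} - \frac{g}{99}$ ($L{\left(g,D \right)} = g \left(- \frac{1}{99}\right) - \frac{84}{g^{2}} = - \frac{g}{99} - \frac{84}{g^{2}} = - \frac{84}{g^{2}} - \frac{g}{99}$)
$-477 - L{\left(-216,c{\left(-6 \right)} \right)} = -477 - \left(- \frac{84}{46656} - - \frac{24}{11}\right) = -477 - \left(\left(-84\right) \frac{1}{46656} + \frac{24}{11}\right) = -477 - \left(- \frac{7}{3888} + \frac{24}{11}\right) = -477 - \frac{93235}{42768} = - \frac{20493571}{42768}$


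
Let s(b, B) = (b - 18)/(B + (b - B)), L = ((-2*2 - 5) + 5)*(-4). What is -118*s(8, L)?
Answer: 295/2 ≈ 147.50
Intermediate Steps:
L = 16 (L = ((-4 - 5) + 5)*(-4) = (-9 + 5)*(-4) = -4*(-4) = 16)
s(b, B) = (-18 + b)/b
-118*s(8, L) = -118*(-18 + 8)/8 = -59*(-10)/4 = -118*(-5/4) = 295/2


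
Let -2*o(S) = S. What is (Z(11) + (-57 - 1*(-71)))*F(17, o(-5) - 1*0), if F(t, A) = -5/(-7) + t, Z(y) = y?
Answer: 3100/7 ≈ 442.86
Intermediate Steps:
o(S) = -S/2
F(t, A) = 5/7 + t (F(t, A) = -5*(-1/7) + t = 5/7 + t)
(Z(11) + (-57 - 1*(-71)))*F(17, o(-5) - 1*0) = (11 + (-57 - 1*(-71)))*(5/7 + 17) = (11 + (-57 + 71))*(124/7) = (11 + 14)*(124/7) = 25*(124/7) = 3100/7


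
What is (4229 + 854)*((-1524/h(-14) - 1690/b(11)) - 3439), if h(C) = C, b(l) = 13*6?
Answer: -357782204/21 ≈ -1.7037e+7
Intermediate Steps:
b(l) = 78
(4229 + 854)*((-1524/h(-14) - 1690/b(11)) - 3439) = (4229 + 854)*((-1524/(-14) - 1690/78) - 3439) = 5083*((-1524*(-1/14) - 1690*1/78) - 3439) = 5083*((762/7 - 65/3) - 3439) = 5083*(1831/21 - 3439) = 5083*(-70388/21) = -357782204/21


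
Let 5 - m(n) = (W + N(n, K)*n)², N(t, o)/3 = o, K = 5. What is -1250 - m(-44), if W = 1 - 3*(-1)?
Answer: 429081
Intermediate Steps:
W = 4 (W = 1 + 3 = 4)
N(t, o) = 3*o
m(n) = 5 - (4 + 15*n)² (m(n) = 5 - (4 + (3*5)*n)² = 5 - (4 + 15*n)²)
-1250 - m(-44) = -1250 - (5 - (4 + 15*(-44))²) = -1250 - (5 - (4 - 660)²) = -1250 - (5 - 1*(-656)²) = -1250 - (5 - 1*430336) = -1250 - (5 - 430336) = -1250 - 1*(-430331) = -1250 + 430331 = 429081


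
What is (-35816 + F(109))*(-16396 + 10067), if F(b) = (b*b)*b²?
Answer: -893163321505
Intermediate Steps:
F(b) = b⁴ (F(b) = b²*b² = b⁴)
(-35816 + F(109))*(-16396 + 10067) = (-35816 + 109⁴)*(-16396 + 10067) = (-35816 + 141158161)*(-6329) = 141122345*(-6329) = -893163321505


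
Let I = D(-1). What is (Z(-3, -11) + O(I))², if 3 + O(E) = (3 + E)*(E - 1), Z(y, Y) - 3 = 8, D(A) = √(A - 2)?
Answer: -8 + 8*I*√3 ≈ -8.0 + 13.856*I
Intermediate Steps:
D(A) = √(-2 + A)
Z(y, Y) = 11 (Z(y, Y) = 3 + 8 = 11)
I = I*√3 (I = √(-2 - 1) = √(-3) = I*√3 ≈ 1.732*I)
O(E) = -3 + (-1 + E)*(3 + E) (O(E) = -3 + (3 + E)*(E - 1) = -3 + (3 + E)*(-1 + E) = -3 + (-1 + E)*(3 + E))
(Z(-3, -11) + O(I))² = (11 + (-6 + (I*√3)² + 2*(I*√3)))² = (11 + (-6 - 3 + 2*I*√3))² = (11 + (-9 + 2*I*√3))² = (2 + 2*I*√3)²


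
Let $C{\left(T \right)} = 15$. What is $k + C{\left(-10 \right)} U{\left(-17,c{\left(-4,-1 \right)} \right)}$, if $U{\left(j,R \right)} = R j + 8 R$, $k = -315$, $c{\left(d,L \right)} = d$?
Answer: $225$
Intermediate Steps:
$U{\left(j,R \right)} = 8 R + R j$
$k + C{\left(-10 \right)} U{\left(-17,c{\left(-4,-1 \right)} \right)} = -315 + 15 \left(- 4 \left(8 - 17\right)\right) = -315 + 15 \left(\left(-4\right) \left(-9\right)\right) = -315 + 15 \cdot 36 = -315 + 540 = 225$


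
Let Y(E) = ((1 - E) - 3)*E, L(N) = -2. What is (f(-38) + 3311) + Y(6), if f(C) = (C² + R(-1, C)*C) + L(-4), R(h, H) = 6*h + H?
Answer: 6377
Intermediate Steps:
Y(E) = E*(-2 - E) (Y(E) = (-2 - E)*E = E*(-2 - E))
R(h, H) = H + 6*h
f(C) = -2 + C² + C*(-6 + C) (f(C) = (C² + (C + 6*(-1))*C) - 2 = (C² + (C - 6)*C) - 2 = (C² + (-6 + C)*C) - 2 = (C² + C*(-6 + C)) - 2 = -2 + C² + C*(-6 + C))
(f(-38) + 3311) + Y(6) = ((-2 + (-38)² - 38*(-6 - 38)) + 3311) - 1*6*(2 + 6) = ((-2 + 1444 - 38*(-44)) + 3311) - 1*6*8 = ((-2 + 1444 + 1672) + 3311) - 48 = (3114 + 3311) - 48 = 6425 - 48 = 6377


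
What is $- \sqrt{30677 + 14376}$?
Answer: $- \sqrt{45053} \approx -212.26$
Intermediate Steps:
$- \sqrt{30677 + 14376} = - \sqrt{45053}$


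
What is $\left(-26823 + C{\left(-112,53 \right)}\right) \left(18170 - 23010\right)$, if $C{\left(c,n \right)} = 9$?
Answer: $129779760$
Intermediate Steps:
$\left(-26823 + C{\left(-112,53 \right)}\right) \left(18170 - 23010\right) = \left(-26823 + 9\right) \left(18170 - 23010\right) = - 26814 \left(18170 - 23010\right) = \left(-26814\right) \left(-4840\right) = 129779760$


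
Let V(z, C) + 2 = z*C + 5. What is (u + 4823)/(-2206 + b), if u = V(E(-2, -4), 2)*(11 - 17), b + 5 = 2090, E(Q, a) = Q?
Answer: -439/11 ≈ -39.909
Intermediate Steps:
b = 2085 (b = -5 + 2090 = 2085)
V(z, C) = 3 + C*z (V(z, C) = -2 + (z*C + 5) = -2 + (C*z + 5) = -2 + (5 + C*z) = 3 + C*z)
u = 6 (u = (3 + 2*(-2))*(11 - 17) = (3 - 4)*(-6) = -1*(-6) = 6)
(u + 4823)/(-2206 + b) = (6 + 4823)/(-2206 + 2085) = 4829/(-121) = 4829*(-1/121) = -439/11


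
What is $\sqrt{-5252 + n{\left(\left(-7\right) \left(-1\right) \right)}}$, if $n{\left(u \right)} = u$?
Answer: $i \sqrt{5245} \approx 72.422 i$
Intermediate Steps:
$\sqrt{-5252 + n{\left(\left(-7\right) \left(-1\right) \right)}} = \sqrt{-5252 - -7} = \sqrt{-5252 + 7} = \sqrt{-5245} = i \sqrt{5245}$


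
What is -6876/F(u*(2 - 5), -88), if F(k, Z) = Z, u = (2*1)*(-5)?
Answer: 1719/22 ≈ 78.136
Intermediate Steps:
u = -10 (u = 2*(-5) = -10)
-6876/F(u*(2 - 5), -88) = -6876/(-88) = -6876*(-1)/88 = -1*(-1719/22) = 1719/22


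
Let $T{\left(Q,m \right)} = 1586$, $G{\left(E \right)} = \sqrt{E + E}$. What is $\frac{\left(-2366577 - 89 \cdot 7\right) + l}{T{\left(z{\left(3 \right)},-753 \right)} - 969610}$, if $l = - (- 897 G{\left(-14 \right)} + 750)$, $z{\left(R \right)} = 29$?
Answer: $\frac{1183975}{484012} - \frac{39 i \sqrt{7}}{21044} \approx 2.4462 - 0.0049033 i$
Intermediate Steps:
$G{\left(E \right)} = \sqrt{2} \sqrt{E}$ ($G{\left(E \right)} = \sqrt{2 E} = \sqrt{2} \sqrt{E}$)
$l = -750 + 1794 i \sqrt{7}$ ($l = - (- 897 \sqrt{2} \sqrt{-14} + 750) = - (- 897 \sqrt{2} i \sqrt{14} + 750) = - (- 897 \cdot 2 i \sqrt{7} + 750) = - (- 1794 i \sqrt{7} + 750) = - (750 - 1794 i \sqrt{7}) = -750 + 1794 i \sqrt{7} \approx -750.0 + 4746.5 i$)
$\frac{\left(-2366577 - 89 \cdot 7\right) + l}{T{\left(z{\left(3 \right)},-753 \right)} - 969610} = \frac{\left(-2366577 - 89 \cdot 7\right) - \left(750 - 1794 i \sqrt{7}\right)}{1586 - 969610} = \frac{\left(-2366577 - 623\right) - \left(750 - 1794 i \sqrt{7}\right)}{-968024} = \left(\left(-2366577 - 623\right) - \left(750 - 1794 i \sqrt{7}\right)\right) \left(- \frac{1}{968024}\right) = \left(-2367200 - \left(750 - 1794 i \sqrt{7}\right)\right) \left(- \frac{1}{968024}\right) = \left(-2367950 + 1794 i \sqrt{7}\right) \left(- \frac{1}{968024}\right) = \frac{1183975}{484012} - \frac{39 i \sqrt{7}}{21044}$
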